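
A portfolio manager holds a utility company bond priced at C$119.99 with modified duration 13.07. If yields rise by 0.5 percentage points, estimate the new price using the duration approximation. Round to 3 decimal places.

Duration approximation: ΔP/P ≈ -D_mod · Δy = -13.07 × (+0.005) = -0.065350.
New price ≈ 119.99 × (1 - 0.065350) = 112.1486535.

C$112.149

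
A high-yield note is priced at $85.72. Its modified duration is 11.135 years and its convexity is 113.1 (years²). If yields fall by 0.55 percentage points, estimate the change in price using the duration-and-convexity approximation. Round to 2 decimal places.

Duration effect: -D_mod·Δy = -11.135 × (-0.0055) = +0.0612425
Convexity effect: ½·C·(Δy)² = 0.5 × 113.1 × (-0.0055)² = +0.0017106375
ΔP/P ≈ +0.0612425 + 0.0017106375 = +0.0629531375
ΔP ≈ 85.72 × (+0.0629531375) = +5.3963429465.

+$5.40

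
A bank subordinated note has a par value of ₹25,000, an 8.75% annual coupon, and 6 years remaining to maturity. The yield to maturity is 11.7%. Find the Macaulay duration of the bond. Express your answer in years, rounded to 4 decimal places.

4.8341 years

Periodic yield y = 0.117. Discount each cash flow and weight by its year:
  t   CF        PV=CF/(1+0.117)^t    t·PV
  1     2,187.50     1,958.3706     1,958.3706
  2     2,187.50     1,753.2414     3,506.4828
  3     2,187.50     1,569.5984     4,708.7951
  4     2,187.50     1,405.1910     5,620.7641
  5     2,187.50     1,258.0045     6,290.0225
  6    27,187.50    13,997.4922    83,984.9535
  Σ                 21,941.8982   106,069.3887
Price P = Σ PV = 21,941.8982.
Macaulay duration = Σ(t·PV) / P = 106,069.3887 / 21,941.8982 = 4.83410 years.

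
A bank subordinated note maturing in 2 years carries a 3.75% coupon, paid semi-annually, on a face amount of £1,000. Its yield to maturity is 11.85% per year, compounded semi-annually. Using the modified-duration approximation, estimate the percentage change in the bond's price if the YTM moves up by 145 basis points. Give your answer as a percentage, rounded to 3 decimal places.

-2.656%

Periodic yield y = 0.05925. Modified duration first:
  t   CF        PV=CF/(1+0.05925)^t    t·PV
  1        18.75        17.7012        17.7012
  2        18.75        16.7111        33.4221
  3        18.75        15.7763        47.3290
  4     1,018.75       809.2333     3,236.9331
  Σ                    859.4219     3,335.3854
P = 859.4219; D_Mac = 3.88096 half-year periods = 1.94048 yrs; D_mod = 1.94048/(1+0.05925) = 1.83194 yrs.
ΔP/P ≈ -D_mod · Δy = -1.83194 × (+0.0145) = -0.026563 = -2.6563%.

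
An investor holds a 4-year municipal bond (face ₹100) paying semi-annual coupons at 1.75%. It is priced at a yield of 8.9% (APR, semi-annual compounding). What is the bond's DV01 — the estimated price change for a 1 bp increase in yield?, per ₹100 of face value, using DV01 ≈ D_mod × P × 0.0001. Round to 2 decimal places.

₹0.03

Periodic yield y = 0.0445.
  t   CF        PV=CF/(1+0.0445)^t    t·PV
  1        0.875         0.8377         0.8377
  2        0.875         0.8020         1.6041
  3        0.875         0.7679         2.3036
  4        0.875         0.7351         2.9406
  5        0.875         0.7038         3.5191
  6        0.875         0.6738         4.0430
  7        0.875         0.6451         4.5159
  8      100.875        71.2059       569.6472
  Σ                     76.3715       589.4113
P = 76.3715; D_Mac = 7.71769 half-year periods = 3.85885 yrs; D_mod = 3.69444 yrs.
DV01 ≈ 3.69444 × 76.3715 × 0.0001 = 0.028215.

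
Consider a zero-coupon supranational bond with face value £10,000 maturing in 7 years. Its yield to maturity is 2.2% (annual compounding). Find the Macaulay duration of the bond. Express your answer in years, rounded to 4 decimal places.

A zero-coupon bond has a single cash flow at maturity, so its Macaulay duration equals its maturity: 7 years.

7.0000 years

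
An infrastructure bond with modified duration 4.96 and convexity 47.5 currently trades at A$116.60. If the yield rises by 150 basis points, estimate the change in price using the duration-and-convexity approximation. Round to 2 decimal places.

Duration effect: -D_mod·Δy = -4.96 × (+0.015) = -0.074400
Convexity effect: ½·C·(Δy)² = 0.5 × 47.5 × (0.015)² = +0.00534375
ΔP/P ≈ -0.074400 + 0.00534375 = -0.06905625
ΔP ≈ 116.60 × (-0.06905625) = -8.05195875.

-A$8.05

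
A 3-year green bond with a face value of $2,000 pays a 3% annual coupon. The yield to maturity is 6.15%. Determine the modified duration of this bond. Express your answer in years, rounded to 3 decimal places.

2.741 years

Periodic yield y = 0.0615. First find Macaulay duration:
  t   CF        PV=CF/(1+0.0615)^t    t·PV
  1        60.00        56.5238        56.5238
  2        60.00        53.2490       106.4980
  3     2,060.00     1,722.2937     5,166.8812
  Σ                  1,832.0665     5,329.9030
P = 1,832.0665; Macaulay duration = 5,329.9030 / 1,832.0665 = 2.90923 years.
Modified duration = D_Mac / (1 + y) = 2.90923 / 1.0615 = 2.74068 years.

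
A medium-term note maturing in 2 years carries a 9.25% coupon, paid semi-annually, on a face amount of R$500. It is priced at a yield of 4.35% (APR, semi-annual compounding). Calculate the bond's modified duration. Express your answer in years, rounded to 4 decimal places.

1.8375 years

Periodic yield y = 0.02175. First find Macaulay duration:
  t   CF        PV=CF/(1+0.02175)^t    t·PV
  1       23.125        22.6327        22.6327
  2       23.125        22.1510        44.3019
  3       23.125        21.6794        65.0383
  4      523.125       479.9841     1,919.9366
  Σ                    546.4473     2,051.9095
P = 546.4473; Macaulay duration = 2,051.9095 / 546.4473 = 3.75500 half-year periods = 1.87750 years.
Modified duration = D_Mac / (1 + y) = 1.87750 / 1.02175 = 1.83753 years.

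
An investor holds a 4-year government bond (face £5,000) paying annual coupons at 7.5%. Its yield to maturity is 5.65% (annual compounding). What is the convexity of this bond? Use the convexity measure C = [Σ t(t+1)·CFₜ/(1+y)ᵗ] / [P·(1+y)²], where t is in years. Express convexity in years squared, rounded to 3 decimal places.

15.623

With y = 0.0565:
  t   CF        PV=CF/(1+0.0565)^t    t·PV        t(t+1)·PV
  1       375.00       354.9456       354.9456         709.8912
  2       375.00       335.9636       671.9273       2,015.7818
  3       375.00       317.9968       953.9904       3,815.9617
  4     5,375.00     4,314.2019    17,256.8075      86,284.0375
  Σ                  5,323.1079    19,237.6708      92,825.6721
P = 5,323.1079.
Convexity = Σ t(t+1)·PV / [P·(1+y)²] = 92,825.6721 / (5,323.1079 × 1.116192) = 15.62298.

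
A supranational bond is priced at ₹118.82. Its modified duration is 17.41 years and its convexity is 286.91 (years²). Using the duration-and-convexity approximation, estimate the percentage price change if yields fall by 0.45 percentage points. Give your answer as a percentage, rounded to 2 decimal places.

Duration effect: -D_mod·Δy = -17.41 × (-0.0045) = +0.078345
Convexity effect: ½·C·(Δy)² = 0.5 × 286.91 × (-0.0045)² = +0.00290496375
ΔP/P ≈ +0.078345 + 0.00290496375 = +0.08124996375
= +8.124996375%.

+8.12%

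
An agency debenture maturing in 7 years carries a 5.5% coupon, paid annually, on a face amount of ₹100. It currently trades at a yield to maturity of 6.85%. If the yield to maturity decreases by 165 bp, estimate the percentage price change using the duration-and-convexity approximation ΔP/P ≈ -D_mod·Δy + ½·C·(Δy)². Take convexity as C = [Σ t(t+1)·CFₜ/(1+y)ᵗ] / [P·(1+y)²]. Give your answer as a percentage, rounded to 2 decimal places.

With y = 0.0685:
  t   CF        PV=CF/(1+0.0685)^t    t·PV        t(t+1)·PV
  1         5.50         5.1474         5.1474          10.2948
  2         5.50         4.8174         9.6348          28.9045
  3         5.50         4.5086        13.5257          54.1029
  4         5.50         4.2195        16.8781          84.3907
  5         5.50         3.9490        19.7451         118.4708
  6         5.50         3.6959        22.1752         155.2261
  7       105.50        66.3484       464.4391       3,715.5131
  Σ                     92.6863       551.5455       4,166.9029
P = 92.6863; D_Mac = 5.95067 yrs; D_mod = 5.56918 yrs; C = 39.37758.
Duration effect: -5.56918 × (-0.0165) = +0.091892
Convexity effect: 0.5 × 39.37758 × (-0.0165)² = +0.0053603
ΔP/P ≈ +0.091892 + 0.0053603 = +0.097252 = +9.7252%.

+9.73%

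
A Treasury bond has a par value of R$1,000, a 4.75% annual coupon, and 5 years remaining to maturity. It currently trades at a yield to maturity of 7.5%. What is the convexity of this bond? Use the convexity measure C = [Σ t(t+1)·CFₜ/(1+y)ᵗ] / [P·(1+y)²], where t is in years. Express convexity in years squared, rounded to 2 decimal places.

With y = 0.075:
  t   CF        PV=CF/(1+0.075)^t    t·PV        t(t+1)·PV
  1        47.50        44.1860        44.1860          88.3721
  2        47.50        41.1033        82.2066         246.6198
  3        47.50        38.2356       114.7069         458.8275
  4        47.50        35.5680       142.2721         711.3605
  5     1,047.50       729.6452     3,648.2258      21,889.3550
  Σ                    888.7382     4,031.5975      23,394.5349
P = 888.7382.
Convexity = Σ t(t+1)·PV / [P·(1+y)²] = 23,394.5349 / (888.7382 × 1.155625) = 22.77842.

22.78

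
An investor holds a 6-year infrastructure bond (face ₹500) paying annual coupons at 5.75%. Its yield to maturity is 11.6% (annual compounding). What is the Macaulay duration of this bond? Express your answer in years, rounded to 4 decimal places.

5.1097 years

Periodic yield y = 0.116. Discount each cash flow and weight by its year:
  t   CF        PV=CF/(1+0.116)^t    t·PV
  1        28.75        25.7616        25.7616
  2        28.75        23.0839        46.1678
  3        28.75        20.6845        62.0535
  4        28.75        18.5345        74.1380
  5        28.75        16.6080        83.0399
  6       528.75       273.6940     1,642.1638
  Σ                    378.3665     1,933.3247
Price P = Σ PV = 378.3665.
Macaulay duration = Σ(t·PV) / P = 1,933.3247 / 378.3665 = 5.10966 years.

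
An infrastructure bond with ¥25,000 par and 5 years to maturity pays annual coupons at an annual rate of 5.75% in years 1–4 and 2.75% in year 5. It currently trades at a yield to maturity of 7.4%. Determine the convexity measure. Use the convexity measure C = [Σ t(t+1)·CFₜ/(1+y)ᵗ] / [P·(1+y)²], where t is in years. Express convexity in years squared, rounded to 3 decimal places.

22.241

With y = 0.074:
  t   CF        PV=CF/(1+0.074)^t    t·PV        t(t+1)·PV
  1     1,437.50     1,338.4544     1,338.4544       2,676.9088
  2     1,437.50     1,246.2331     2,492.4662       7,477.3987
  3     1,437.50     1,160.3660     3,481.0981      13,924.3925
  4     1,437.50     1,080.4153     4,321.6612      21,608.3061
  5    25,687.50    17,976.3052    89,881.5259     539,289.1554
  Σ                 22,801.7740   101,515.2059     584,976.1615
P = 22,801.7740.
Convexity = Σ t(t+1)·PV / [P·(1+y)²] = 584,976.1615 / (22,801.7740 × 1.153476) = 22.24134.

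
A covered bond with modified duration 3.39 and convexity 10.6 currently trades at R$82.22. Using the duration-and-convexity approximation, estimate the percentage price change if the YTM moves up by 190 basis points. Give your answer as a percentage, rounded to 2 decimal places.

-6.25%

Duration effect: -D_mod·Δy = -3.39 × (+0.019) = -0.064410
Convexity effect: ½·C·(Δy)² = 0.5 × 10.6 × (0.019)² = +0.0019133
ΔP/P ≈ -0.064410 + 0.0019133 = -0.0624967
= -6.24967%.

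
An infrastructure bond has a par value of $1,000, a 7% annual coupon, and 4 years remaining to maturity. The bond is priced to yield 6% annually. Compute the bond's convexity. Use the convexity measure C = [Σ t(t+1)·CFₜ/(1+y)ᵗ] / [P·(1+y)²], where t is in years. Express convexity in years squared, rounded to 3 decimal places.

15.623

With y = 0.06:
  t   CF        PV=CF/(1+0.06)^t    t·PV        t(t+1)·PV
  1        70.00        66.0377        66.0377         132.0755
  2        70.00        62.2998       124.5995         373.7985
  3        70.00        58.7733       176.3200         705.2802
  4     1,070.00       847.5402     3,390.1609      16,950.8044
  Σ                  1,034.6511     3,757.1182      18,161.9586
P = 1,034.6511.
Convexity = Σ t(t+1)·PV / [P·(1+y)²] = 18,161.9586 / (1,034.6511 × 1.123600) = 15.62273.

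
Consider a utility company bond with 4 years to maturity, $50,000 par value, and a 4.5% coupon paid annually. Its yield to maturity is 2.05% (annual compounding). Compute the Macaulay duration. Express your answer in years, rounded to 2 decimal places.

Periodic yield y = 0.0205. Discount each cash flow and weight by its year:
  t   CF        PV=CF/(1+0.0205)^t    t·PV
  1     2,250.00     2,204.8016     2,204.8016
  2     2,250.00     2,160.5111     4,321.0222
  3     2,250.00     2,117.1103     6,351.3310
  4    52,250.00    48,176.3905   192,705.5621
  Σ                 54,658.8135   205,582.7168
Price P = Σ PV = 54,658.8135.
Macaulay duration = Σ(t·PV) / P = 205,582.7168 / 54,658.8135 = 3.76120 years.

3.76 years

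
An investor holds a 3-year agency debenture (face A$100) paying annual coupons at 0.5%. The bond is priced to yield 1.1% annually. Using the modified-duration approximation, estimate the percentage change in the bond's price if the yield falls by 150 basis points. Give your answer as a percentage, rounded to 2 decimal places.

Periodic yield y = 0.011. Modified duration first:
  t   CF        PV=CF/(1+0.011)^t    t·PV
  1         0.50         0.4946         0.4946
  2         0.50         0.4892         0.9784
  3       100.50        97.2551       291.7654
  Σ                     98.2389       293.2384
P = 98.2389; D_Mac = 2.98495 yrs; D_mod = 2.98495/(1+0.011) = 2.95247 yrs.
ΔP/P ≈ -D_mod · Δy = -2.95247 × (-0.015) = +0.044287 = +4.4287%.

+4.43%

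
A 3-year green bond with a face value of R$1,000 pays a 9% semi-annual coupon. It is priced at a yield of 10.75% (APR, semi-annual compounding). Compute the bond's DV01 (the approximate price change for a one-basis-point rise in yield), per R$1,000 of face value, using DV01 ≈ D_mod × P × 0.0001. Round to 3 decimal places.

Periodic yield y = 0.05375.
  t   CF        PV=CF/(1+0.05375)^t    t·PV
  1        45.00        42.7046        42.7046
  2        45.00        40.5263        81.0527
  3        45.00        38.4592       115.3775
  4        45.00        36.4974       145.9897
  5        45.00        34.6357       173.1787
  6     1,045.00       763.2921     4,579.7526
  Σ                    956.1154     5,138.0558
P = 956.1154; D_Mac = 5.37389 half-year periods = 2.68694 yrs; D_mod = 2.54989 yrs.
DV01 ≈ 2.54989 × 956.1154 × 0.0001 = 0.243799.

R$0.244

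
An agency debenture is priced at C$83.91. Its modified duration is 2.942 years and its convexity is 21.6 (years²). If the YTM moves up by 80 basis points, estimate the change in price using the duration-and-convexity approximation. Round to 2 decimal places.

-C$1.92

Duration effect: -D_mod·Δy = -2.942 × (+0.008) = -0.023536
Convexity effect: ½·C·(Δy)² = 0.5 × 21.6 × (0.008)² = +0.0006912
ΔP/P ≈ -0.023536 + 0.0006912 = -0.0228448
ΔP ≈ 83.91 × (-0.0228448) = -1.916907168.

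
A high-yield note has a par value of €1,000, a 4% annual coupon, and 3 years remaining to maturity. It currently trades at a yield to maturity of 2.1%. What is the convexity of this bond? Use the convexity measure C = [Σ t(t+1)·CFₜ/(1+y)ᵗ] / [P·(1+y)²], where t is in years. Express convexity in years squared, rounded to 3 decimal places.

10.946

With y = 0.021:
  t   CF        PV=CF/(1+0.021)^t    t·PV        t(t+1)·PV
  1        40.00        39.1773        39.1773          78.3546
  2        40.00        38.3715        76.7430         230.2289
  3     1,040.00       977.1385     2,931.4154      11,725.6617
  Σ                  1,054.6872     3,047.3356      12,034.2451
P = 1,054.6872.
Convexity = Σ t(t+1)·PV / [P·(1+y)²] = 12,034.2451 / (1,054.6872 × 1.042441) = 10.94570.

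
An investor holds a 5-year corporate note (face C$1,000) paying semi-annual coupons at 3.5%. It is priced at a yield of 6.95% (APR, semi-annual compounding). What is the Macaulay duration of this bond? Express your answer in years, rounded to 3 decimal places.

Periodic yield y = 0.03475. Discount each cash flow and weight by its period:
  t   CF        PV=CF/(1+0.03475)^t    t·PV
  1        17.50        16.9123        16.9123
  2        17.50        16.3443        32.6887
  3        17.50        15.7954        47.3863
  4        17.50        15.2650        61.0599
  5        17.50        14.7523        73.7617
  6        17.50        14.2569        85.5415
  7        17.50        13.7781        96.4468
  8        17.50        13.3154       106.5233
  9        17.50        12.8682       115.8142
  10    1,017.50       723.0695     7,230.6954
  Σ                    856.3576     7,866.8301
Price P = Σ PV = 856.3576.
Macaulay duration = Σ(t·PV) / P = 7,866.8301 / 856.3576 = 9.18638 half-year periods.
In years: 9.18638 / 2 = 4.59319 years.

4.593 years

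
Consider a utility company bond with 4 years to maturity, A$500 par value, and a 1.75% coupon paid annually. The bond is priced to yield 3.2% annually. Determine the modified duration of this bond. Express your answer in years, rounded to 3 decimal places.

3.774 years

Periodic yield y = 0.032. First find Macaulay duration:
  t   CF        PV=CF/(1+0.032)^t    t·PV
  1         8.75         8.4787         8.4787
  2         8.75         8.2158        16.4316
  3         8.75         7.9610        23.8831
  4       508.75       448.5239     1,794.0958
  Σ                    473.1794     1,842.8891
P = 473.1794; Macaulay duration = 1,842.8891 / 473.1794 = 3.89469 years.
Modified duration = D_Mac / (1 + y) = 3.89469 / 1.032 = 3.77393 years.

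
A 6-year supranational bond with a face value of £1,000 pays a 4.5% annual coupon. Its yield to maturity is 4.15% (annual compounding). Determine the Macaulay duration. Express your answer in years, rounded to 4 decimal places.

5.3963 years

Periodic yield y = 0.0415. Discount each cash flow and weight by its year:
  t   CF        PV=CF/(1+0.0415)^t    t·PV
  1        45.00        43.2069        43.2069
  2        45.00        41.4853        82.9705
  3        45.00        39.8322       119.4967
  4        45.00        38.2451       152.9803
  5        45.00        36.7211       183.6057
  6     1,045.00       818.7676     4,912.6056
  Σ                  1,018.2582     5,494.8657
Price P = Σ PV = 1,018.2582.
Macaulay duration = Σ(t·PV) / P = 5,494.8657 / 1,018.2582 = 5.39634 years.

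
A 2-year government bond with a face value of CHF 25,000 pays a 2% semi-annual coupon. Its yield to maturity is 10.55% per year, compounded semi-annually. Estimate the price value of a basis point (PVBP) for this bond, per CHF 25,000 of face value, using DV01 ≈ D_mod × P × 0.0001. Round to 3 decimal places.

Periodic yield y = 0.05275.
  t   CF        PV=CF/(1+0.05275)^t    t·PV
  1       250.00       237.4733       237.4733
  2       250.00       225.5742       451.1485
  3       250.00       214.2714       642.8143
  4    25,250.00    20,557.0306    82,228.1224
  Σ                 21,234.3495    83,559.5584
P = 21,234.3495; D_Mac = 3.93511 half-year periods = 1.96756 yrs; D_mod = 1.86897 yrs.
DV01 ≈ 1.86897 × 21,234.3495 × 0.0001 = 3.968633.

CHF 3.969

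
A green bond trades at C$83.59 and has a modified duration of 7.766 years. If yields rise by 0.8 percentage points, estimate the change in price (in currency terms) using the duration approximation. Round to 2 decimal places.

Duration approximation: ΔP/P ≈ -D_mod · Δy = -7.766 × (+0.008) = -0.062128.
ΔP ≈ 83.59 × (-0.062128) = -5.19327952.

-C$5.19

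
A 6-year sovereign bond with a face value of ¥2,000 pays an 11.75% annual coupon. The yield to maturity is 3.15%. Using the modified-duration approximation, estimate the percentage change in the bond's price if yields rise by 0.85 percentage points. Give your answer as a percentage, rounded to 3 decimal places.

-4.020%

Periodic yield y = 0.0315. Modified duration first:
  t   CF        PV=CF/(1+0.0315)^t    t·PV
  1       235.00       227.8236       227.8236
  2       235.00       220.8663       441.7325
  3       235.00       214.1214       642.3643
  4       235.00       207.5826       830.3304
  5       235.00       201.2434     1,006.2171
  6     2,235.00     1,855.5050    11,133.0301
  Σ                  2,927.1423    14,281.4981
P = 2,927.1423; D_Mac = 4.87899 yrs; D_mod = 4.87899/(1+0.0315) = 4.73000 yrs.
ΔP/P ≈ -D_mod · Δy = -4.73000 × (+0.0085) = -0.040205 = -4.0205%.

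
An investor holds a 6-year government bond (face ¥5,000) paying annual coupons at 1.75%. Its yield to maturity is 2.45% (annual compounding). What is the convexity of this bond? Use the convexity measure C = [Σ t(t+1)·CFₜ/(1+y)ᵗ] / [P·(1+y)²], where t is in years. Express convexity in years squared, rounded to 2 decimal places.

37.73

With y = 0.0245:
  t   CF        PV=CF/(1+0.0245)^t    t·PV        t(t+1)·PV
  1        87.50        85.4075        85.4075         170.8150
  2        87.50        83.3651       166.7301         500.1904
  3        87.50        81.3715       244.1144         976.4576
  4        87.50        79.4255       317.7022       1,588.5109
  5        87.50        77.5262       387.6308       2,325.7846
  6     5,087.50     4,399.7971    26,398.7824     184,791.4768
  Σ                  4,806.8928    27,600.3674     190,353.2354
P = 4,806.8928.
Convexity = Σ t(t+1)·PV / [P·(1+y)²] = 190,353.2354 / (4,806.8928 × 1.049600) = 37.72870.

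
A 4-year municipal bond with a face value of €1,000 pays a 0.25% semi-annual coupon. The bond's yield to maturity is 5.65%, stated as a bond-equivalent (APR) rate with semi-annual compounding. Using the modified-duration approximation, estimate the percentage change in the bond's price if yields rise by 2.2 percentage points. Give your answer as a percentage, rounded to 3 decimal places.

-8.516%

Periodic yield y = 0.02825. Modified duration first:
  t   CF        PV=CF/(1+0.02825)^t    t·PV
  1         1.25         1.2157         1.2157
  2         1.25         1.1823         2.3645
  3         1.25         1.1498         3.4493
  4         1.25         1.1182         4.4728
  5         1.25         1.0875         5.4373
  6         1.25         1.0576         6.3455
  7         1.25         1.0285         7.1997
  8     1,001.25       801.2218     6,409.7748
  Σ                    809.0613     6,440.2597
P = 809.0613; D_Mac = 7.96016 half-year periods = 3.98008 yrs; D_mod = 3.98008/(1+0.02825) = 3.87073 yrs.
ΔP/P ≈ -D_mod · Δy = -3.87073 × (+0.022) = -0.085156 = -8.5156%.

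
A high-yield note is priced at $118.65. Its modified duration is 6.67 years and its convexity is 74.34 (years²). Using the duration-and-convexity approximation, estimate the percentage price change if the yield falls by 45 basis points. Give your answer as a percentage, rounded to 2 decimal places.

Duration effect: -D_mod·Δy = -6.67 × (-0.0045) = +0.030015
Convexity effect: ½·C·(Δy)² = 0.5 × 74.34 × (-0.0045)² = +0.0007526925
ΔP/P ≈ +0.030015 + 0.0007526925 = +0.0307676925
= +3.07676925%.

+3.08%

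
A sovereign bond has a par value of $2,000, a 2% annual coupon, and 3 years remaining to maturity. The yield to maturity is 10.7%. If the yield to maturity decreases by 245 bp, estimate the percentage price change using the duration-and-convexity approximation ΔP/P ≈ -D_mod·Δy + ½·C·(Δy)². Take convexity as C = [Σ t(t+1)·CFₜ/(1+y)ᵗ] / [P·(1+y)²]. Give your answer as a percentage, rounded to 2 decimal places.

With y = 0.107:
  t   CF        PV=CF/(1+0.107)^t    t·PV        t(t+1)·PV
  1        40.00        36.1337        36.1337          72.2674
  2        40.00        32.6411        65.2822         195.8466
  3     2,040.00     1,503.7904     4,511.3712      18,045.4847
  Σ                  1,572.5652     4,612.7871      18,313.5986
P = 1,572.5652; D_Mac = 2.93329 yrs; D_mod = 2.64976 yrs; C = 9.50320.
Duration effect: -2.64976 × (-0.0245) = +0.064919
Convexity effect: 0.5 × 9.50320 × (-0.0245)² = +0.0028521
ΔP/P ≈ +0.064919 + 0.0028521 = +0.067771 = +6.7771%.

+6.78%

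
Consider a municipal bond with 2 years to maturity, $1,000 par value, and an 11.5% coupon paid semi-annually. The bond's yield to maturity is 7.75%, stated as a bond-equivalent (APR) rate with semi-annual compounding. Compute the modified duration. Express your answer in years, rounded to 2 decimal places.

Periodic yield y = 0.03875. First find Macaulay duration:
  t   CF        PV=CF/(1+0.03875)^t    t·PV
  1        57.50        55.3550        55.3550
  2        57.50        53.2900       106.5800
  3        57.50        51.3021       153.9062
  4     1,057.50       908.3145     3,633.2578
  Σ                  1,068.2615     3,949.0990
P = 1,068.2615; Macaulay duration = 3,949.0990 / 1,068.2615 = 3.69675 half-year periods = 1.84838 years.
Modified duration = D_Mac / (1 + y) = 1.84838 / 1.03875 = 1.77942 years.

1.78 years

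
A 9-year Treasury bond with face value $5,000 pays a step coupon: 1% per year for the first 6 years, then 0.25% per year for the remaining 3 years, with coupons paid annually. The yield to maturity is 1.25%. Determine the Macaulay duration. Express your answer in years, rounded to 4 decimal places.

Periodic yield y = 0.0125. Discount each cash flow and weight by its year:
  t   CF        PV=CF/(1+0.0125)^t    t·PV
  1        50.00        49.3827        49.3827
  2        50.00        48.7731        97.5461
  3        50.00        48.1709       144.5127
  4        50.00        47.5762       190.3049
  5        50.00        46.9889       234.9443
  6        50.00        46.4087       278.4525
  7        12.50        11.4589        80.2126
  8        12.50        11.3175        90.5398
  9     5,012.50     4,482.2812    40,340.5308
  Σ                  4,792.3581    41,506.4264
Price P = Σ PV = 4,792.3581.
Macaulay duration = Σ(t·PV) / P = 41,506.4264 / 4,792.3581 = 8.66096 years.

8.6610 years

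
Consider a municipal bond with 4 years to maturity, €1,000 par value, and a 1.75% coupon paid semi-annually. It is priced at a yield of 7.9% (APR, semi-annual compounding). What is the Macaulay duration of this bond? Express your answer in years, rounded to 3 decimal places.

3.862 years

Periodic yield y = 0.0395. Discount each cash flow and weight by its period:
  t   CF        PV=CF/(1+0.0395)^t    t·PV
  1         8.75         8.4175         8.4175
  2         8.75         8.0977        16.1953
  3         8.75         7.7899        23.3698
  4         8.75         7.4939        29.9758
  5         8.75         7.2092        36.0459
  6         8.75         6.9352        41.6114
  7         8.75         6.6717        46.7019
  8     1,008.75       739.9248     5,919.3986
  Σ                    792.5400     6,121.7162
Price P = Σ PV = 792.5400.
Macaulay duration = Σ(t·PV) / P = 6,121.7162 / 792.5400 = 7.72417 half-year periods.
In years: 7.72417 / 2 = 3.86209 years.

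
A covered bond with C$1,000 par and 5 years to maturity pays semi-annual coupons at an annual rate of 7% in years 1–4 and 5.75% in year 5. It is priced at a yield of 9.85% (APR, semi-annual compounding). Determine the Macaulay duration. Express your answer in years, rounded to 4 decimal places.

Periodic yield y = 0.04925. Discount each cash flow and weight by its period:
  t   CF        PV=CF/(1+0.04925)^t    t·PV
  1        35.00        33.3572        33.3572
  2        35.00        31.7914        63.5829
  3        35.00        30.2992        90.8976
  4        35.00        28.8770       115.5080
  5        35.00        27.5216       137.6078
  6        35.00        26.2298       157.3785
  7        35.00        24.9986       174.9900
  8        35.00        23.8252       190.6015
  9        28.75        18.6521       167.8686
  10    1,028.75       636.0922     6,360.9220
  Σ                    881.6441     7,492.7141
Price P = Σ PV = 881.6441.
Macaulay duration = Σ(t·PV) / P = 7,492.7141 / 881.6441 = 8.49857 half-year periods.
In years: 8.49857 / 2 = 4.24928 years.

4.2493 years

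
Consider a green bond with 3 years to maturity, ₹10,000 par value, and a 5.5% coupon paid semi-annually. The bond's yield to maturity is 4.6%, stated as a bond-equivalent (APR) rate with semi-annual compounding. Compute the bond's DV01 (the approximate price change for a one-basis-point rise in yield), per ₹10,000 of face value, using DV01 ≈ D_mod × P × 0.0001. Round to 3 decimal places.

₹2.814

Periodic yield y = 0.023.
  t   CF        PV=CF/(1+0.023)^t    t·PV
  1       275.00       268.8172       268.8172
  2       275.00       262.7734       525.5468
  3       275.00       256.8655       770.5965
  4       275.00       251.0904     1,004.3617
  5       275.00       245.4452     1,227.2259
  6    10,275.00     8,964.5404    53,787.2423
  Σ                 10,249.5321    57,583.7906
P = 10,249.5321; D_Mac = 5.61819 half-year periods = 2.80909 yrs; D_mod = 2.74594 yrs.
DV01 ≈ 2.74594 × 10,249.5321 × 0.0001 = 2.814457.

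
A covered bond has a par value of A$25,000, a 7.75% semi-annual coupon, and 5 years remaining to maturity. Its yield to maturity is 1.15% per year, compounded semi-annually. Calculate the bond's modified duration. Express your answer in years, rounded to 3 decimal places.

4.328 years

Periodic yield y = 0.00575. First find Macaulay duration:
  t   CF        PV=CF/(1+0.00575)^t    t·PV
  1       968.75       963.2115       963.2115
  2       968.75       957.7047     1,915.4095
  3       968.75       952.2294     2,856.6882
  4       968.75       946.7854     3,787.1416
  5       968.75       941.3725     4,706.8625
  6       968.75       935.9906     5,615.9434
  7       968.75       930.6394     6,514.4757
  8       968.75       925.3188     7,402.5504
  9       968.75       920.0286     8,280.2577
  10   25,968.75    24,521.7033   245,217.0328
  Σ                 32,994.9842   287,259.5733
P = 32,994.9842; Macaulay duration = 287,259.5733 / 32,994.9842 = 8.70616 half-year periods = 4.35308 years.
Modified duration = D_Mac / (1 + y) = 4.35308 / 1.00575 = 4.32819 years.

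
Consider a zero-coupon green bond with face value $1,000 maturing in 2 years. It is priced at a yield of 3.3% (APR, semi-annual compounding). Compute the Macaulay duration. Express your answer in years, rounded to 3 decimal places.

A zero-coupon bond has a single cash flow at maturity, so its Macaulay duration equals its maturity: 2 years.
(Equivalently: 4 semi-annual periods ÷ 2 = 2 years.)

2.000 years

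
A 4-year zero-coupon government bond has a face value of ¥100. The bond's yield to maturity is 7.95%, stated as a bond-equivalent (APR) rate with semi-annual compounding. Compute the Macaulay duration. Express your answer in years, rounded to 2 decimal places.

A zero-coupon bond has a single cash flow at maturity, so its Macaulay duration equals its maturity: 4 years.
(Equivalently: 8 semi-annual periods ÷ 2 = 4 years.)

4.00 years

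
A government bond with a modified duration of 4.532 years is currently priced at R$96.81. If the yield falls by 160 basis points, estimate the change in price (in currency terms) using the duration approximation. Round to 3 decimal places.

Duration approximation: ΔP/P ≈ -D_mod · Δy = -4.532 × (-0.016) = +0.072512.
ΔP ≈ 96.81 × (+0.072512) = +7.01988672.

+R$7.020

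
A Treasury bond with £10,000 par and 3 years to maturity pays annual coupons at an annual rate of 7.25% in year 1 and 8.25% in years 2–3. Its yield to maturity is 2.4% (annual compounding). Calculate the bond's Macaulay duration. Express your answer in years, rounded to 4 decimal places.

Periodic yield y = 0.024. Discount each cash flow and weight by its year:
  t   CF        PV=CF/(1+0.024)^t    t·PV
  1       725.00       708.0078       708.0078
  2       825.00       786.7813     1,573.5626
  3    10,825.00    10,081.5669    30,244.7006
  Σ                 11,576.3560    32,526.2710
Price P = Σ PV = 11,576.3560.
Macaulay duration = Σ(t·PV) / P = 32,526.2710 / 11,576.3560 = 2.80972 years.

2.8097 years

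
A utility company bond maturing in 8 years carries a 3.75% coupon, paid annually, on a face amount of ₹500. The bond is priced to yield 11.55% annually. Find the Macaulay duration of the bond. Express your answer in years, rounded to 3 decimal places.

Periodic yield y = 0.1155. Discount each cash flow and weight by its year:
  t   CF        PV=CF/(1+0.1155)^t    t·PV
  1        18.75        16.8086        16.8086
  2        18.75        15.0682        30.1365
  3        18.75        13.5080        40.5241
  4        18.75        12.1094        48.4376
  5        18.75        10.8556        54.2779
  6        18.75         9.7316        58.3895
  7        18.75         8.7240        61.0678
  8       518.75       216.3722     1,730.9778
  Σ                    303.1777     2,040.6199
Price P = Σ PV = 303.1777.
Macaulay duration = Σ(t·PV) / P = 2,040.6199 / 303.1777 = 6.73077 years.

6.731 years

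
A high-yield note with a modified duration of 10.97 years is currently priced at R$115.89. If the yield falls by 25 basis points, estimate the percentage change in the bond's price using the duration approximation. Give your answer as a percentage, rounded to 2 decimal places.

Duration approximation: ΔP/P ≈ -D_mod · Δy = -10.97 × (-0.0025) = +0.027425.
As a percentage: +2.7425%.

+2.74%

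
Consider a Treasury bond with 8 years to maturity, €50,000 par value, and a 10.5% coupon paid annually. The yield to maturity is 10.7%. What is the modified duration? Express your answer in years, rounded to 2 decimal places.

5.22 years

Periodic yield y = 0.107. First find Macaulay duration:
  t   CF        PV=CF/(1+0.107)^t    t·PV
  1     5,250.00     4,742.5474     4,742.5474
  2     5,250.00     4,284.1440     8,568.2880
  3     5,250.00     3,870.0488    11,610.1464
  4     5,250.00     3,495.9790    13,983.9162
  5     5,250.00     3,158.0660    15,790.3299
  6     5,250.00     2,852.8148    17,116.8888
  7     5,250.00     2,577.0685    18,039.4793
  8    55,250.00    24,499.1668   195,993.3347
  Σ                 49,479.8354   285,844.9307
P = 49,479.8354; Macaulay duration = 285,844.9307 / 49,479.8354 = 5.77700 years.
Modified duration = D_Mac / (1 + y) = 5.77700 / 1.107 = 5.21861 years.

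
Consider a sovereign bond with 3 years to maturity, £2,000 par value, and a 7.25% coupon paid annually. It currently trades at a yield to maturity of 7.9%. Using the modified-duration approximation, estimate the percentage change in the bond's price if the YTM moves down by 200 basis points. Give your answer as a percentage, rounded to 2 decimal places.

+5.19%

Periodic yield y = 0.079. Modified duration first:
  t   CF        PV=CF/(1+0.079)^t    t·PV
  1       145.00       134.3837       134.3837
  2       145.00       124.5447       249.0893
  3     2,145.00     1,707.5088     5,122.5265
  Σ                  1,966.4372     5,505.9995
P = 1,966.4372; D_Mac = 2.79999 yrs; D_mod = 2.79999/(1+0.079) = 2.59498 yrs.
ΔP/P ≈ -D_mod · Δy = -2.59498 × (-0.02) = +0.051900 = +5.1900%.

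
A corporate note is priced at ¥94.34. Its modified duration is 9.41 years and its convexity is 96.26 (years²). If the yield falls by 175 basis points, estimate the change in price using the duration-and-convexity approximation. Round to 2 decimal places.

+¥16.93

Duration effect: -D_mod·Δy = -9.41 × (-0.0175) = +0.164675
Convexity effect: ½·C·(Δy)² = 0.5 × 96.26 × (-0.0175)² = +0.0147398125
ΔP/P ≈ +0.164675 + 0.0147398125 = +0.1794148125
ΔP ≈ 94.34 × (+0.1794148125) = +16.92599341125.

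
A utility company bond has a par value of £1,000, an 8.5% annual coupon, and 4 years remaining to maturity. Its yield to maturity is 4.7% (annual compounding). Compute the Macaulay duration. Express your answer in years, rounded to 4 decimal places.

3.5838 years

Periodic yield y = 0.047. Discount each cash flow and weight by its year:
  t   CF        PV=CF/(1+0.047)^t    t·PV
  1        85.00        81.1843        81.1843
  2        85.00        77.5400       155.0799
  3        85.00        74.0592       222.1775
  4     1,085.00       902.9070     3,611.6279
  Σ                  1,135.6905     4,070.0697
Price P = Σ PV = 1,135.6905.
Macaulay duration = Σ(t·PV) / P = 4,070.0697 / 1,135.6905 = 3.58378 years.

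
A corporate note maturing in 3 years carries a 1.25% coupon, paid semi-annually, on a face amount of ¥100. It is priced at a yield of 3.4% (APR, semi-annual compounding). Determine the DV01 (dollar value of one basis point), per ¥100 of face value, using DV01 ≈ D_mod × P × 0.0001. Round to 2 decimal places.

Periodic yield y = 0.017.
  t   CF        PV=CF/(1+0.017)^t    t·PV
  1        0.625         0.6146         0.6146
  2        0.625         0.6043         1.2086
  3        0.625         0.5942         1.7825
  4        0.625         0.5842         2.3370
  5        0.625         0.5745         2.8724
  6      100.625        90.9453       545.6717
  Σ                     93.9170       554.4867
P = 93.9170; D_Mac = 5.90401 half-year periods = 2.95200 yrs; D_mod = 2.90266 yrs.
DV01 ≈ 2.90266 × 93.9170 × 0.0001 = 0.027261.

¥0.03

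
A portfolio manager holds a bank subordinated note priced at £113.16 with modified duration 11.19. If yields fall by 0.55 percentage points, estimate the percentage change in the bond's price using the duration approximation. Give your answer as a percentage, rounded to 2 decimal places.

+6.15%

Duration approximation: ΔP/P ≈ -D_mod · Δy = -11.19 × (-0.0055) = +0.061545.
As a percentage: +6.1545%.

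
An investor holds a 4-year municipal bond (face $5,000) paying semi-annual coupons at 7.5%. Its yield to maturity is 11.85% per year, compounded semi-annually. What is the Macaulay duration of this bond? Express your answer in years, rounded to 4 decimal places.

3.4866 years

Periodic yield y = 0.05925. Discount each cash flow and weight by its period:
  t   CF        PV=CF/(1+0.05925)^t    t·PV
  1       187.50       177.0120       177.0120
  2       187.50       167.1107       334.2215
  3       187.50       157.7633       473.2898
  4       187.50       148.9386       595.7546
  5       187.50       140.6076       703.0382
  6       187.50       132.7426       796.4558
  7       187.50       125.3176       877.2230
  8     5,187.50     3,273.1833    26,185.4665
  Σ                  4,322.6758    30,142.4613
Price P = Σ PV = 4,322.6758.
Macaulay duration = Σ(t·PV) / P = 30,142.4613 / 4,322.6758 = 6.97310 half-year periods.
In years: 6.97310 / 2 = 3.48655 years.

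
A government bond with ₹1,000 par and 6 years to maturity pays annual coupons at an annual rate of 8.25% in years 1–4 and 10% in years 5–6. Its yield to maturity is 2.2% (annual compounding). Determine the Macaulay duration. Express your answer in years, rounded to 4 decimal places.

Periodic yield y = 0.022. Discount each cash flow and weight by its year:
  t   CF        PV=CF/(1+0.022)^t    t·PV
  1        82.50        80.7241        80.7241
  2        82.50        78.9864       157.9727
  3        82.50        77.2861       231.8582
  4        82.50        75.6224       302.4895
  5       100.00        89.6903       448.4515
  6     1,100.00       965.3556     5,792.1335
  Σ                  1,367.6648     7,013.6296
Price P = Σ PV = 1,367.6648.
Macaulay duration = Σ(t·PV) / P = 7,013.6296 / 1,367.6648 = 5.12818 years.

5.1282 years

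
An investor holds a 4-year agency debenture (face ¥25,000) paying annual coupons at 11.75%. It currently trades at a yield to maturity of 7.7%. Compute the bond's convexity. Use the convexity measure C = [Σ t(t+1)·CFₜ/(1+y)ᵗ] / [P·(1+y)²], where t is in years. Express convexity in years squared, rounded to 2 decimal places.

14.10

With y = 0.077:
  t   CF        PV=CF/(1+0.077)^t    t·PV        t(t+1)·PV
  1     2,937.50     2,727.4838     2,727.4838       5,454.9675
  2     2,937.50     2,532.4826     5,064.9652      15,194.8955
  3     2,937.50     2,351.4230     7,054.2691      28,217.0762
  4    27,937.50    20,764.6554    83,058.6214     415,293.1072
  Σ                 28,376.0447    97,905.3394     464,160.0464
P = 28,376.0447.
Convexity = Σ t(t+1)·PV / [P·(1+y)²] = 464,160.0464 / (28,376.0447 × 1.159929) = 14.10212.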